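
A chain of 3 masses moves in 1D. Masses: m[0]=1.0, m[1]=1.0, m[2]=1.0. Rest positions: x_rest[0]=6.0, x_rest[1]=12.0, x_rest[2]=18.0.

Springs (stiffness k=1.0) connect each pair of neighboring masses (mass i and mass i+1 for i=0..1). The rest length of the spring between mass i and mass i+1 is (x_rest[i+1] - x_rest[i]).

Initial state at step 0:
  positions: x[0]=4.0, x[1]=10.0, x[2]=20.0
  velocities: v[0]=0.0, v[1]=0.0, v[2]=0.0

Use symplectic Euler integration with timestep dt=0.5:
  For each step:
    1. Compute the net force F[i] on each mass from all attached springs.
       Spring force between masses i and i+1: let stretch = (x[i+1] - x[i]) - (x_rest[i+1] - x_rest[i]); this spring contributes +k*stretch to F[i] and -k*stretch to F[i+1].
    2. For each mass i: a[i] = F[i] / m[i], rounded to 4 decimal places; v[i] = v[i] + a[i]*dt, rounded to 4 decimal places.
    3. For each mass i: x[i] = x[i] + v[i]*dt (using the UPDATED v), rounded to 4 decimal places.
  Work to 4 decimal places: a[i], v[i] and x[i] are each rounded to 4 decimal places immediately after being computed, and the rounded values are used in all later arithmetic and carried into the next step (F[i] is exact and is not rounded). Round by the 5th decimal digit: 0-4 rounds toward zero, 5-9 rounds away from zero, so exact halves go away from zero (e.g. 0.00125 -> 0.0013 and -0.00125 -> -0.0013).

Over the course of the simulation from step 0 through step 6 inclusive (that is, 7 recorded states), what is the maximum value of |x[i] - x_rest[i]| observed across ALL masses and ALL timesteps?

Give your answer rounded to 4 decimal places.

Answer: 2.4687

Derivation:
Step 0: x=[4.0000 10.0000 20.0000] v=[0.0000 0.0000 0.0000]
Step 1: x=[4.0000 11.0000 19.0000] v=[0.0000 2.0000 -2.0000]
Step 2: x=[4.2500 12.2500 17.5000] v=[0.5000 2.5000 -3.0000]
Step 3: x=[5.0000 12.8125 16.1875] v=[1.5000 1.1250 -2.6250]
Step 4: x=[6.2032 12.2656 15.5313] v=[2.4063 -1.0938 -1.3125]
Step 5: x=[7.4220 11.0195 15.5587] v=[2.4375 -2.4922 0.0547]
Step 6: x=[8.0402 10.0088 15.9513] v=[1.2363 -2.0214 0.7851]
Max displacement = 2.4687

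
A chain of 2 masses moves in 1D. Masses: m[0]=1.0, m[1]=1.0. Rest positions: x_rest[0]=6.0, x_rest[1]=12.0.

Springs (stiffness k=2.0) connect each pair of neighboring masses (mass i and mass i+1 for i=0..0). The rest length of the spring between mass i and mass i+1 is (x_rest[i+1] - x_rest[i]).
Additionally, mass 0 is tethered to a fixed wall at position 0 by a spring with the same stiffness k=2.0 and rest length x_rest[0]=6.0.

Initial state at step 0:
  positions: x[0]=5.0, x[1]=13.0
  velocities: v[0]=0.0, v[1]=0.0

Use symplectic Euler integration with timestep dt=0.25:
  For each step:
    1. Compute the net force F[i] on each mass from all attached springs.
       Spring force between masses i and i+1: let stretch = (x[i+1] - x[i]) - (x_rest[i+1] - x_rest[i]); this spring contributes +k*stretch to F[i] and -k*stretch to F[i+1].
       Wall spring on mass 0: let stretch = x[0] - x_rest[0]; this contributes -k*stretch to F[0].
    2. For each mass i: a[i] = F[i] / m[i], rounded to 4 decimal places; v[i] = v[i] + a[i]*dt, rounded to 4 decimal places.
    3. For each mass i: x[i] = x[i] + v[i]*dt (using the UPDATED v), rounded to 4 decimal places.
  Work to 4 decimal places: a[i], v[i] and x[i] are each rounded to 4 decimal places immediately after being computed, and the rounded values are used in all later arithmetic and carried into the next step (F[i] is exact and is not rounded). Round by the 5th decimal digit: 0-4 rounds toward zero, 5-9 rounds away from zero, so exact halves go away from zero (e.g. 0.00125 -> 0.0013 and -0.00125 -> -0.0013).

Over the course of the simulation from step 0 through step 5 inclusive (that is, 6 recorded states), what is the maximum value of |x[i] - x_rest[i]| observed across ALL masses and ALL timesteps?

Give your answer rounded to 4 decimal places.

Answer: 1.2820

Derivation:
Step 0: x=[5.0000 13.0000] v=[0.0000 0.0000]
Step 1: x=[5.3750 12.7500] v=[1.5000 -1.0000]
Step 2: x=[6.0000 12.3281] v=[2.5000 -1.6875]
Step 3: x=[6.6660 11.8652] v=[2.6641 -1.8516]
Step 4: x=[7.1487 11.5024] v=[1.9307 -1.4512]
Step 5: x=[7.2820 11.3454] v=[0.5332 -0.6281]
Max displacement = 1.2820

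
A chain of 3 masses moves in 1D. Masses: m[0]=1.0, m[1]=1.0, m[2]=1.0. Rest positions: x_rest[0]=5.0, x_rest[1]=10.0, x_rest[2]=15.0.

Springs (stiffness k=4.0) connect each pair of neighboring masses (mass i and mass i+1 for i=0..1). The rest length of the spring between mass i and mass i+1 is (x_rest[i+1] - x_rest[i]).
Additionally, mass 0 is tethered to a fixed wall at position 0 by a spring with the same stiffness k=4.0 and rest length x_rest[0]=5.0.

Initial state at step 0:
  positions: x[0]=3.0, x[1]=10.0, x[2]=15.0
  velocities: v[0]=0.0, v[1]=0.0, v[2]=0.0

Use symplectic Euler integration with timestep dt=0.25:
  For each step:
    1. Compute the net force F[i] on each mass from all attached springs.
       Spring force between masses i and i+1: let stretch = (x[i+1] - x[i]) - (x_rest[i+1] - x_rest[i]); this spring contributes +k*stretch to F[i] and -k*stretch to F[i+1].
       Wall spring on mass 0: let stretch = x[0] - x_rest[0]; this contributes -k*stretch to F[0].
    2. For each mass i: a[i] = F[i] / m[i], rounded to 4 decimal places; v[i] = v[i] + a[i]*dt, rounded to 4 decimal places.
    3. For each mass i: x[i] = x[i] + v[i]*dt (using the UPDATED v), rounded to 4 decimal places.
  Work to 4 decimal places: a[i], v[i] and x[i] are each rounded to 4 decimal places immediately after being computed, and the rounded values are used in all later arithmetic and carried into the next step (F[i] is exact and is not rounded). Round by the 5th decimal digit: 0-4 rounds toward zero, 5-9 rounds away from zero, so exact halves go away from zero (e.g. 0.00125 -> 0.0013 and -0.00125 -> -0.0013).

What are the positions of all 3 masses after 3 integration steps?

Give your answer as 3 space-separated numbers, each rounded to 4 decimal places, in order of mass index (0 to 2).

Step 0: x=[3.0000 10.0000 15.0000] v=[0.0000 0.0000 0.0000]
Step 1: x=[4.0000 9.5000 15.0000] v=[4.0000 -2.0000 0.0000]
Step 2: x=[5.3750 9.0000 14.8750] v=[5.5000 -2.0000 -0.5000]
Step 3: x=[6.3125 9.0625 14.5313] v=[3.7500 0.2500 -1.3750]

Answer: 6.3125 9.0625 14.5313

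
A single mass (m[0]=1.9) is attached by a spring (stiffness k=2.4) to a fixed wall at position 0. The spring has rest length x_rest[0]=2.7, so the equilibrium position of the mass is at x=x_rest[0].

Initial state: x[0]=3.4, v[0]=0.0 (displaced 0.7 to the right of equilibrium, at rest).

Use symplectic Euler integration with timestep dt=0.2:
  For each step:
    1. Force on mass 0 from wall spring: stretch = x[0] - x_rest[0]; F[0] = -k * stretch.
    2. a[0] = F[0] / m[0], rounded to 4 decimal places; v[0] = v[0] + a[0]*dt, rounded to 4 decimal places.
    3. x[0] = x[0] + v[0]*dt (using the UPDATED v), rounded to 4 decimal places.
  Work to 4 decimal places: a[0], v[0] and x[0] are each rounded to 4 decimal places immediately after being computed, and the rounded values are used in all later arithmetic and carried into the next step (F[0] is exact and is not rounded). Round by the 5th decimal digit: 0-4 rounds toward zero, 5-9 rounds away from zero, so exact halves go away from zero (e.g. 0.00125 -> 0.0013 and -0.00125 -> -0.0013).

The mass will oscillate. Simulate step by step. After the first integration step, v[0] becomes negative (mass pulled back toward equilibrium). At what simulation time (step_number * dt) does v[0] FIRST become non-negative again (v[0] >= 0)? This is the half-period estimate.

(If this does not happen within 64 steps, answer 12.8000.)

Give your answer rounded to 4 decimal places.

Answer: 2.8000

Derivation:
Step 0: x=[3.4000] v=[0.0000]
Step 1: x=[3.3646] v=[-0.1768]
Step 2: x=[3.2957] v=[-0.3447]
Step 3: x=[3.1967] v=[-0.4952]
Step 4: x=[3.0726] v=[-0.6207]
Step 5: x=[2.9296] v=[-0.7148]
Step 6: x=[2.7750] v=[-0.7728]
Step 7: x=[2.6167] v=[-0.7917]
Step 8: x=[2.4626] v=[-0.7707]
Step 9: x=[2.3205] v=[-0.7107]
Step 10: x=[2.1975] v=[-0.6148]
Step 11: x=[2.0999] v=[-0.4879]
Step 12: x=[2.0326] v=[-0.3363]
Step 13: x=[1.9991] v=[-0.1677]
Step 14: x=[2.0010] v=[0.0094]
First v>=0 after going negative at step 14, time=2.8000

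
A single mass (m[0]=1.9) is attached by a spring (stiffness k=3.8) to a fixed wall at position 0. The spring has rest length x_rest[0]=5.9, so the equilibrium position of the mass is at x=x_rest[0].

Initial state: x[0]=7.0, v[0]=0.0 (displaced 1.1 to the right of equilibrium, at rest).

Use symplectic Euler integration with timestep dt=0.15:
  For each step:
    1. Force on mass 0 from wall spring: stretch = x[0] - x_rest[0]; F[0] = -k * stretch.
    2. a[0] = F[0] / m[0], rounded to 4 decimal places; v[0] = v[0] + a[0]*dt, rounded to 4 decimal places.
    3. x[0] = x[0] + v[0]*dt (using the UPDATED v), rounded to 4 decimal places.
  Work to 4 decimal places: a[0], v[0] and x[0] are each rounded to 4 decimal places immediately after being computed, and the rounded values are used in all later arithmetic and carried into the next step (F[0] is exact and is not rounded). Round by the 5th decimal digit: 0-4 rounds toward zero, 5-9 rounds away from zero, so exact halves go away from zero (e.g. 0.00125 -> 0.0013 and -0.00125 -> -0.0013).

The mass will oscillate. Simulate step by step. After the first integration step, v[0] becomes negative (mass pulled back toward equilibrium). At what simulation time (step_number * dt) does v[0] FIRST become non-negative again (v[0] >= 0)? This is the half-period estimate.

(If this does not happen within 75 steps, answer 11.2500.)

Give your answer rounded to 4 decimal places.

Answer: 2.2500

Derivation:
Step 0: x=[7.0000] v=[0.0000]
Step 1: x=[6.9505] v=[-0.3300]
Step 2: x=[6.8537] v=[-0.6452]
Step 3: x=[6.7140] v=[-0.9313]
Step 4: x=[6.5377] v=[-1.1755]
Step 5: x=[6.3327] v=[-1.3668]
Step 6: x=[6.1082] v=[-1.4966]
Step 7: x=[5.8743] v=[-1.5591]
Step 8: x=[5.6416] v=[-1.5514]
Step 9: x=[5.4205] v=[-1.4739]
Step 10: x=[5.2210] v=[-1.3301]
Step 11: x=[5.0520] v=[-1.1264]
Step 12: x=[4.9212] v=[-0.8720]
Step 13: x=[4.8344] v=[-0.5784]
Step 14: x=[4.7956] v=[-0.2587]
Step 15: x=[4.8065] v=[0.0726]
First v>=0 after going negative at step 15, time=2.2500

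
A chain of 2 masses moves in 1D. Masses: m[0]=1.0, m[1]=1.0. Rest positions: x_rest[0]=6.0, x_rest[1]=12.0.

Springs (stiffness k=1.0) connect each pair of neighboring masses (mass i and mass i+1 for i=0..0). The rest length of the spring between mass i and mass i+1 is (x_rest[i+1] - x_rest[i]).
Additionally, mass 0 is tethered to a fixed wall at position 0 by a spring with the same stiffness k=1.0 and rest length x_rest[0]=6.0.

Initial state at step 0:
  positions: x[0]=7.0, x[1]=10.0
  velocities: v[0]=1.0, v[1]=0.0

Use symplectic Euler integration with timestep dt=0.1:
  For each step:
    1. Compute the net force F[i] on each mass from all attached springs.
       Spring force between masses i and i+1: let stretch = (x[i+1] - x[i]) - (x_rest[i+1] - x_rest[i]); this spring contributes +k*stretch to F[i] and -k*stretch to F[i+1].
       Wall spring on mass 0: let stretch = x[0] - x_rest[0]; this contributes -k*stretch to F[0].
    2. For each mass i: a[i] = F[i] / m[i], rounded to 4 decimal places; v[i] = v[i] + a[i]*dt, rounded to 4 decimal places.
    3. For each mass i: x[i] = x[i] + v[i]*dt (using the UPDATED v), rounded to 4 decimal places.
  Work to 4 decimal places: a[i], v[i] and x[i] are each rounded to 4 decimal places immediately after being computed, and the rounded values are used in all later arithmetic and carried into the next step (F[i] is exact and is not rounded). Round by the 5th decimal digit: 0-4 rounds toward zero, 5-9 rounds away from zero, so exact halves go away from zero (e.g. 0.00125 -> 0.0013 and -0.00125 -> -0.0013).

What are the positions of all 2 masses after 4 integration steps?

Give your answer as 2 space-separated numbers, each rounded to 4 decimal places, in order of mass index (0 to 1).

Answer: 6.9966 10.2995

Derivation:
Step 0: x=[7.0000 10.0000] v=[1.0000 0.0000]
Step 1: x=[7.0600 10.0300] v=[0.6000 0.3000]
Step 2: x=[7.0791 10.0903] v=[0.1910 0.6030]
Step 3: x=[7.0575 10.1805] v=[-0.2158 0.9019]
Step 4: x=[6.9966 10.2995] v=[-0.6093 1.1896]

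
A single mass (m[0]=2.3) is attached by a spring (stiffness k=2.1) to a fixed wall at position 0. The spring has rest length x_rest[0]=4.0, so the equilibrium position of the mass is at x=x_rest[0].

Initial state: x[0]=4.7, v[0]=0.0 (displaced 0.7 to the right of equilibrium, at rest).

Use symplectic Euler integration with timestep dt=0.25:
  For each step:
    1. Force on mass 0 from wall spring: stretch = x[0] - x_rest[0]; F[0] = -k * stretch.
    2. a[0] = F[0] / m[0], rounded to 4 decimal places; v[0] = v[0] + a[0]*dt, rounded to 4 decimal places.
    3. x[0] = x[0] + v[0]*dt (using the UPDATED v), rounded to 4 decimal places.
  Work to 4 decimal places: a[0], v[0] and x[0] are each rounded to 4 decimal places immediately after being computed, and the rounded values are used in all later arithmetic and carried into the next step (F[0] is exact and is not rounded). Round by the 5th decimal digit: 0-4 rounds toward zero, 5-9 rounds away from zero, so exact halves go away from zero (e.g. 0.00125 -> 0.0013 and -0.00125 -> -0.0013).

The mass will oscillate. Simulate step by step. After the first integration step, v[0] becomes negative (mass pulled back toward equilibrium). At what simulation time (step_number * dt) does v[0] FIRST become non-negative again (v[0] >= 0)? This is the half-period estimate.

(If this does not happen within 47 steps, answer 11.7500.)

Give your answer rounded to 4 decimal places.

Answer: 3.5000

Derivation:
Step 0: x=[4.7000] v=[0.0000]
Step 1: x=[4.6601] v=[-0.1598]
Step 2: x=[4.5825] v=[-0.3105]
Step 3: x=[4.4716] v=[-0.4435]
Step 4: x=[4.3338] v=[-0.5512]
Step 5: x=[4.1770] v=[-0.6274]
Step 6: x=[4.0101] v=[-0.6678]
Step 7: x=[3.8426] v=[-0.6701]
Step 8: x=[3.6841] v=[-0.6342]
Step 9: x=[3.5436] v=[-0.5621]
Step 10: x=[3.4291] v=[-0.4579]
Step 11: x=[3.3472] v=[-0.3276]
Step 12: x=[3.3026] v=[-0.1786]
Step 13: x=[3.2978] v=[-0.0194]
Step 14: x=[3.3330] v=[0.1409]
First v>=0 after going negative at step 14, time=3.5000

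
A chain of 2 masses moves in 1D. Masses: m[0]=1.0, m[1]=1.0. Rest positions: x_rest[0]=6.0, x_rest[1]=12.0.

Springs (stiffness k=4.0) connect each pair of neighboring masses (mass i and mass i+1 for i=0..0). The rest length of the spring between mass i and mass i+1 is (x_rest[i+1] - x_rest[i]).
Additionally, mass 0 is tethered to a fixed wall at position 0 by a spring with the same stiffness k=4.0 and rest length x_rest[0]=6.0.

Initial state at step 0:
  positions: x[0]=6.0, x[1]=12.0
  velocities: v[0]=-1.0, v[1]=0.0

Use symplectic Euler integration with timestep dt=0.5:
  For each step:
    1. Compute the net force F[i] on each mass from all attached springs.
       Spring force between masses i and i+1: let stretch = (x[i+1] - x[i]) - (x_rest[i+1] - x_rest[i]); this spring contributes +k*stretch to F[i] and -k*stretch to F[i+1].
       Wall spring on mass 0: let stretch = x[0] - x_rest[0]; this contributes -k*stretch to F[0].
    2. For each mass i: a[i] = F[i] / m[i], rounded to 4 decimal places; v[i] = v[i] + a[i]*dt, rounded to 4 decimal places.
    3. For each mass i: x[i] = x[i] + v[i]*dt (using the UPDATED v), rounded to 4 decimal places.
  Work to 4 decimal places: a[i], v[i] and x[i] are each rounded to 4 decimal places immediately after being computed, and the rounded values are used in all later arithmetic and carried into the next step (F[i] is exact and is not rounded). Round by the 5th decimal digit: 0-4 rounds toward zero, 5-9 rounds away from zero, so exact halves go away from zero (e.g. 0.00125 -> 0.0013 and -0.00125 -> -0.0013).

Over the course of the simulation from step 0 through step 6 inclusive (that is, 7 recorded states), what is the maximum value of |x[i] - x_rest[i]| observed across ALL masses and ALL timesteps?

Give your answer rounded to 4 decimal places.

Answer: 0.5000

Derivation:
Step 0: x=[6.0000 12.0000] v=[-1.0000 0.0000]
Step 1: x=[5.5000 12.0000] v=[-1.0000 0.0000]
Step 2: x=[6.0000 11.5000] v=[1.0000 -1.0000]
Step 3: x=[6.0000 11.5000] v=[0.0000 0.0000]
Step 4: x=[5.5000 12.0000] v=[-1.0000 1.0000]
Step 5: x=[6.0000 12.0000] v=[1.0000 0.0000]
Step 6: x=[6.5000 12.0000] v=[1.0000 0.0000]
Max displacement = 0.5000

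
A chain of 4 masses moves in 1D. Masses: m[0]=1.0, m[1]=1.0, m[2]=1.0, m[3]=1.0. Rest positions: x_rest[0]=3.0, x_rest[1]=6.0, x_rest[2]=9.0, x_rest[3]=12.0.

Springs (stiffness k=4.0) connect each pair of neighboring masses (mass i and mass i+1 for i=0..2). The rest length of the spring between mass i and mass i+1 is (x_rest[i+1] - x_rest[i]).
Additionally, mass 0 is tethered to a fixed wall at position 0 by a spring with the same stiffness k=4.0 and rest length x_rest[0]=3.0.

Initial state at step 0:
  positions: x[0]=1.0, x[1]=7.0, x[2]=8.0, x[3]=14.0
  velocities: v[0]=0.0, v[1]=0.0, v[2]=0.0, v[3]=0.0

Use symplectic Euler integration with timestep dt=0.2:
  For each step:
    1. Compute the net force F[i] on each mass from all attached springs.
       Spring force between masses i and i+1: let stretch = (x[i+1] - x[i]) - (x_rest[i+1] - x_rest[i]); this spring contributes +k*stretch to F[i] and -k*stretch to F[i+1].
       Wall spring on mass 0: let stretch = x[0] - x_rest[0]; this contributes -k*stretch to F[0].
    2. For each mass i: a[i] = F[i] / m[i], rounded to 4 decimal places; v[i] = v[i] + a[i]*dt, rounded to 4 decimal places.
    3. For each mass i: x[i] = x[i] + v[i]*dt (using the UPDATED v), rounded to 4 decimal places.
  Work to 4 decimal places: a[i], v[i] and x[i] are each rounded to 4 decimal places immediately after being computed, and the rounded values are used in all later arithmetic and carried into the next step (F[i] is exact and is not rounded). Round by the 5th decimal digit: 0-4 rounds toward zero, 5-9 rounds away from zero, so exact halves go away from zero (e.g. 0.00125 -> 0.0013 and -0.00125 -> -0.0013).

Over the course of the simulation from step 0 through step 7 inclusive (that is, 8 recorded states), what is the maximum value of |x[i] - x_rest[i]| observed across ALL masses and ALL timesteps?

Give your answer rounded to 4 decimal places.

Answer: 2.7462

Derivation:
Step 0: x=[1.0000 7.0000 8.0000 14.0000] v=[0.0000 0.0000 0.0000 0.0000]
Step 1: x=[1.8000 6.2000 8.8000 13.5200] v=[4.0000 -4.0000 4.0000 -2.4000]
Step 2: x=[3.0160 5.1120 9.9392 12.7648] v=[6.0800 -5.4400 5.6960 -3.7760]
Step 3: x=[4.0848 4.4610 10.7581 12.0375] v=[5.3440 -3.2550 4.0947 -3.6365]
Step 4: x=[4.5602 4.7573 10.7742 11.5855] v=[2.3771 1.4817 0.0805 -2.2600]
Step 5: x=[4.3375 5.9848 9.9574 11.4837] v=[-1.1134 6.1375 -4.0840 -0.5090]
Step 6: x=[3.6844 7.5843 8.7492 11.6177] v=[-3.2656 7.9977 -6.0410 0.6700]
Step 7: x=[3.0658 8.7462 7.8136 11.7727] v=[-3.0932 5.8097 -4.6781 0.7752]
Max displacement = 2.7462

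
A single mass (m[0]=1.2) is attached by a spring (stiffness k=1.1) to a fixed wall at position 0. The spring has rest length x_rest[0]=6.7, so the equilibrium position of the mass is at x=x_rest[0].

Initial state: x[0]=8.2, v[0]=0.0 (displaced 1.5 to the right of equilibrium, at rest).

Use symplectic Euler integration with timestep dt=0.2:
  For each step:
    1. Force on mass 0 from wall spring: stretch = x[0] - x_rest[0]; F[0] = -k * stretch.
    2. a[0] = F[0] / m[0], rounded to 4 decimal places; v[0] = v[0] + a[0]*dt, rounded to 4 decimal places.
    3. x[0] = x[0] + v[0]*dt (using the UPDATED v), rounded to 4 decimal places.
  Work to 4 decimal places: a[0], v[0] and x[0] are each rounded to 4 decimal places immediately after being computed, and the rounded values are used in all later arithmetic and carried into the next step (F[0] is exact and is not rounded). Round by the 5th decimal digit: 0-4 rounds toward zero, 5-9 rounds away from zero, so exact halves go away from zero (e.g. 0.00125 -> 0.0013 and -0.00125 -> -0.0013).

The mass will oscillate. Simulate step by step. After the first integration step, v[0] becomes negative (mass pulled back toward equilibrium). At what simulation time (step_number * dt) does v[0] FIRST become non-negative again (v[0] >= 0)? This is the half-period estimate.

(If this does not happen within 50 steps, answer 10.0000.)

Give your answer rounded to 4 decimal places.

Step 0: x=[8.2000] v=[0.0000]
Step 1: x=[8.1450] v=[-0.2750]
Step 2: x=[8.0370] v=[-0.5399]
Step 3: x=[7.8800] v=[-0.7850]
Step 4: x=[7.6797] v=[-1.0013]
Step 5: x=[7.4435] v=[-1.1809]
Step 6: x=[7.1801] v=[-1.3172]
Step 7: x=[6.8991] v=[-1.4052]
Step 8: x=[6.6108] v=[-1.4417]
Step 9: x=[6.3257] v=[-1.4253]
Step 10: x=[6.0544] v=[-1.3567]
Step 11: x=[5.8067] v=[-1.2383]
Step 12: x=[5.5918] v=[-1.0745]
Step 13: x=[5.4175] v=[-0.8713]
Step 14: x=[5.2903] v=[-0.6362]
Step 15: x=[5.2147] v=[-0.3778]
Step 16: x=[5.1936] v=[-0.1055]
Step 17: x=[5.2277] v=[0.1707]
First v>=0 after going negative at step 17, time=3.4000

Answer: 3.4000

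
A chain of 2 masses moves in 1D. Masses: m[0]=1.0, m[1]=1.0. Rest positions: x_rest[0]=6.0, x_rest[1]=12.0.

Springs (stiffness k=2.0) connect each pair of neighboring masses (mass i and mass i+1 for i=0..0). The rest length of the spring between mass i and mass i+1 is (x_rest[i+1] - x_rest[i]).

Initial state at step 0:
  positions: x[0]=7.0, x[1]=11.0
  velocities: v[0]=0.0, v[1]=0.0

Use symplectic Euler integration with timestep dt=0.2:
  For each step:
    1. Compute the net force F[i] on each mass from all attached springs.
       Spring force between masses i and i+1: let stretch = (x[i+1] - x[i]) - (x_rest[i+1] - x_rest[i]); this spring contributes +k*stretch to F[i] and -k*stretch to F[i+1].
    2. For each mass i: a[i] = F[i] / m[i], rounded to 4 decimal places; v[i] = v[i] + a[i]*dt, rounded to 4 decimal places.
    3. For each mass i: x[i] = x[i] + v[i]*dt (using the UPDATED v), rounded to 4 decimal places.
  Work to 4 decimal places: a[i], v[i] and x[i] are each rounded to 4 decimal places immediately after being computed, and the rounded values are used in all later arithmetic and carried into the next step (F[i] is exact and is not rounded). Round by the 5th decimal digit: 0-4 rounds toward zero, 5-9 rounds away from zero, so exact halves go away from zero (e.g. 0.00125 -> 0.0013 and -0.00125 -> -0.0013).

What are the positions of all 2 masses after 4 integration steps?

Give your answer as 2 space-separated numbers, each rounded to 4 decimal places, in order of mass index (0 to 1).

Answer: 5.7560 12.2440

Derivation:
Step 0: x=[7.0000 11.0000] v=[0.0000 0.0000]
Step 1: x=[6.8400 11.1600] v=[-0.8000 0.8000]
Step 2: x=[6.5456 11.4544] v=[-1.4720 1.4720]
Step 3: x=[6.1639 11.8361] v=[-1.9085 1.9085]
Step 4: x=[5.7560 12.2440] v=[-2.0396 2.0396]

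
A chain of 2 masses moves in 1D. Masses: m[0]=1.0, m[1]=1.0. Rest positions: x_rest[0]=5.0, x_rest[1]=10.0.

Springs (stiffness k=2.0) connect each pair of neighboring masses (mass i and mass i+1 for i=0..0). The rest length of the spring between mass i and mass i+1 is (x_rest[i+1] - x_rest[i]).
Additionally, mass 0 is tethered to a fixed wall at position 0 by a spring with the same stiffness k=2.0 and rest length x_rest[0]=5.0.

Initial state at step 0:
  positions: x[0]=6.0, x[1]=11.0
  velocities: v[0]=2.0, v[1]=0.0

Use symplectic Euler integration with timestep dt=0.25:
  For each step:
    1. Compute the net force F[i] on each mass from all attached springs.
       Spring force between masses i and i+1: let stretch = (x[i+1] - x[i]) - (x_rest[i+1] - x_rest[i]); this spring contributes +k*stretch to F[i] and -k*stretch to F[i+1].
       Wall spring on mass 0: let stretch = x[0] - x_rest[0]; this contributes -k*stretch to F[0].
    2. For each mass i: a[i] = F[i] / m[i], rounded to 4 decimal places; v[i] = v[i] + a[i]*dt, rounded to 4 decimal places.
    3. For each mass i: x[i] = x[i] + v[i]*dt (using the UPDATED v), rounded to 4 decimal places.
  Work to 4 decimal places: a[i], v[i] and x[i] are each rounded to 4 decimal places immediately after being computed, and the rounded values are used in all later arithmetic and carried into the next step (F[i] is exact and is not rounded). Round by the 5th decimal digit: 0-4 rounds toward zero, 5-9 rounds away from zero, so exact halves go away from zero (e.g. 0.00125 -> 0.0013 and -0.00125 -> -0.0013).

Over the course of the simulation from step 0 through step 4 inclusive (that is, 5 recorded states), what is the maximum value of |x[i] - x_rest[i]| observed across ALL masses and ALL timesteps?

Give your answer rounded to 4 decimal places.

Answer: 1.5313

Derivation:
Step 0: x=[6.0000 11.0000] v=[2.0000 0.0000]
Step 1: x=[6.3750 11.0000] v=[1.5000 0.0000]
Step 2: x=[6.5313 11.0469] v=[0.6250 0.1875]
Step 3: x=[6.4356 11.1543] v=[-0.3829 0.4297]
Step 4: x=[6.1253 11.2969] v=[-1.2414 0.5704]
Max displacement = 1.5313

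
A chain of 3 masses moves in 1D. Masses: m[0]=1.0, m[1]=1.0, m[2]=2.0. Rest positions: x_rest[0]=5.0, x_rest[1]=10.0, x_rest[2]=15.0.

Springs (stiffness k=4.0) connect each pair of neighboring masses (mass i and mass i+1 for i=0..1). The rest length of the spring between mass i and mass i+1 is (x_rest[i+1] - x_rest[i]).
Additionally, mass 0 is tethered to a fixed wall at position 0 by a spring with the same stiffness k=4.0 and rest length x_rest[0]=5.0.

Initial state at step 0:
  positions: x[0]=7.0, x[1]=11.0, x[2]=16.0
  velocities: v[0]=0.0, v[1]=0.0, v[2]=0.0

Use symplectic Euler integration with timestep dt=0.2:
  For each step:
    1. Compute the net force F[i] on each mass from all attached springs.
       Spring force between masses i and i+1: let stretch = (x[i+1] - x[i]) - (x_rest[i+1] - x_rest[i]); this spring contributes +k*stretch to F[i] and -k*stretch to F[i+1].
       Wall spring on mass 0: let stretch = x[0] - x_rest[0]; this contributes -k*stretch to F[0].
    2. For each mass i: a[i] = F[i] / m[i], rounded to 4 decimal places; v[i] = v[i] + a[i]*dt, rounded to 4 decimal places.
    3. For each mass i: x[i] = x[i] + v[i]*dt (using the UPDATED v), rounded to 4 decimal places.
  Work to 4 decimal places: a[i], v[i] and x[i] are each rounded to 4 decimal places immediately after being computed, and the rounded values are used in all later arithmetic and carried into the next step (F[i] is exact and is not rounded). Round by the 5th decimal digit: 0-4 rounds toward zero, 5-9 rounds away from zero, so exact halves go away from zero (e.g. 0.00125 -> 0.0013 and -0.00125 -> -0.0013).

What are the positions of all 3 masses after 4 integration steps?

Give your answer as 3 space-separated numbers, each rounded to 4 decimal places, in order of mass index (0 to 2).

Answer: 4.3796 11.1446 16.1198

Derivation:
Step 0: x=[7.0000 11.0000 16.0000] v=[0.0000 0.0000 0.0000]
Step 1: x=[6.5200 11.1600 16.0000] v=[-2.4000 0.8000 0.0000]
Step 2: x=[5.7392 11.3520 16.0128] v=[-3.9040 0.9600 0.0640]
Step 3: x=[4.9382 11.3917 16.0527] v=[-4.0051 0.1984 0.1997]
Step 4: x=[4.3796 11.1446 16.1198] v=[-2.7929 -1.2356 0.3353]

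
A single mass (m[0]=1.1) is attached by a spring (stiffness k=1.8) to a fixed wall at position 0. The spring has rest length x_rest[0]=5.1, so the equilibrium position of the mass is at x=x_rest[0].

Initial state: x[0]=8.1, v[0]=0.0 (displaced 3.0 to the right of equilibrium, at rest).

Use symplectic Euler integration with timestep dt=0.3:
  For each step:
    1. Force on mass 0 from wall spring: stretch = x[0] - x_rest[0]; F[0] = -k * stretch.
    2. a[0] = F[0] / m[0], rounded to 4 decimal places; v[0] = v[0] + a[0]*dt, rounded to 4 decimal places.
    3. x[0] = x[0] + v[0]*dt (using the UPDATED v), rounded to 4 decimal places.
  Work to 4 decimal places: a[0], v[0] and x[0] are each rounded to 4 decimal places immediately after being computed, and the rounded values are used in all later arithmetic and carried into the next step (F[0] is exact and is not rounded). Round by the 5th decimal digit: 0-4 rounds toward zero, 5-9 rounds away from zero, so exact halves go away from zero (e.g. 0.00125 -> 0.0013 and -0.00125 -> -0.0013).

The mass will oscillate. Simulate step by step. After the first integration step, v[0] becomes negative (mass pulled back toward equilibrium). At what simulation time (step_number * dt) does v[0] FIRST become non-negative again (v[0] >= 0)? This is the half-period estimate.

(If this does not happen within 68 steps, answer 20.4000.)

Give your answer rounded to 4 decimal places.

Step 0: x=[8.1000] v=[0.0000]
Step 1: x=[7.6582] v=[-1.4727]
Step 2: x=[6.8397] v=[-2.7285]
Step 3: x=[5.7650] v=[-3.5825]
Step 4: x=[4.5923] v=[-3.9090]
Step 5: x=[3.4944] v=[-3.6598]
Step 6: x=[2.6329] v=[-2.8716]
Step 7: x=[2.1348] v=[-1.6605]
Step 8: x=[2.0733] v=[-0.2049]
Step 9: x=[2.4576] v=[1.2809]
First v>=0 after going negative at step 9, time=2.7000

Answer: 2.7000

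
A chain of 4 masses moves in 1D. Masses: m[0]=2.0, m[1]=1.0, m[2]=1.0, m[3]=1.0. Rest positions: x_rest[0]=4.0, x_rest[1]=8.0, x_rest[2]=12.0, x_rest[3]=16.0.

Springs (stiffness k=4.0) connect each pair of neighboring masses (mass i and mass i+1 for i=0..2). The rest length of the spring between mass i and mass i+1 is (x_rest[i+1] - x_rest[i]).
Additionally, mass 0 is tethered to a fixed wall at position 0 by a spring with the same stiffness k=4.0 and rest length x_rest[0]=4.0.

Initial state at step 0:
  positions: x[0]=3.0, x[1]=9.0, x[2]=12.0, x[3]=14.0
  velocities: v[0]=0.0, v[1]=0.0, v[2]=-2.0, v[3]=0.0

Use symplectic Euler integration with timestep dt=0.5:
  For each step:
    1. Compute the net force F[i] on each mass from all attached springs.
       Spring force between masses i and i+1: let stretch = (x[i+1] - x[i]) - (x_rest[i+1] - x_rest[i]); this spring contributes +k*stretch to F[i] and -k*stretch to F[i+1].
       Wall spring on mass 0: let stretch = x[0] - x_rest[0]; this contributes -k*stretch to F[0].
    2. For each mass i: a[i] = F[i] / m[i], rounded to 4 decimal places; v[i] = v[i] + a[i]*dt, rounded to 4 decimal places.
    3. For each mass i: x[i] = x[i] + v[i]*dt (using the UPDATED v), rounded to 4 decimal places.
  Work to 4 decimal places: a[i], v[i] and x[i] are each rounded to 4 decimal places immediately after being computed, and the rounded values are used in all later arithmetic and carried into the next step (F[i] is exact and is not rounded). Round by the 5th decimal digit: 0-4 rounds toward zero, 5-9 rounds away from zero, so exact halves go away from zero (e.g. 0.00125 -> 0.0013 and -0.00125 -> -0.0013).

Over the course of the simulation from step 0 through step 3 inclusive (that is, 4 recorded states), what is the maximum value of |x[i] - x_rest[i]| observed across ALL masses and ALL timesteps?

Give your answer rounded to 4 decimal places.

Step 0: x=[3.0000 9.0000 12.0000 14.0000] v=[0.0000 0.0000 -2.0000 0.0000]
Step 1: x=[4.5000 6.0000 10.0000 16.0000] v=[3.0000 -6.0000 -4.0000 4.0000]
Step 2: x=[4.5000 5.5000 10.0000 16.0000] v=[0.0000 -1.0000 0.0000 0.0000]
Step 3: x=[2.7500 8.5000 11.5000 14.0000] v=[-3.5000 6.0000 3.0000 -4.0000]
Max displacement = 2.5000

Answer: 2.5000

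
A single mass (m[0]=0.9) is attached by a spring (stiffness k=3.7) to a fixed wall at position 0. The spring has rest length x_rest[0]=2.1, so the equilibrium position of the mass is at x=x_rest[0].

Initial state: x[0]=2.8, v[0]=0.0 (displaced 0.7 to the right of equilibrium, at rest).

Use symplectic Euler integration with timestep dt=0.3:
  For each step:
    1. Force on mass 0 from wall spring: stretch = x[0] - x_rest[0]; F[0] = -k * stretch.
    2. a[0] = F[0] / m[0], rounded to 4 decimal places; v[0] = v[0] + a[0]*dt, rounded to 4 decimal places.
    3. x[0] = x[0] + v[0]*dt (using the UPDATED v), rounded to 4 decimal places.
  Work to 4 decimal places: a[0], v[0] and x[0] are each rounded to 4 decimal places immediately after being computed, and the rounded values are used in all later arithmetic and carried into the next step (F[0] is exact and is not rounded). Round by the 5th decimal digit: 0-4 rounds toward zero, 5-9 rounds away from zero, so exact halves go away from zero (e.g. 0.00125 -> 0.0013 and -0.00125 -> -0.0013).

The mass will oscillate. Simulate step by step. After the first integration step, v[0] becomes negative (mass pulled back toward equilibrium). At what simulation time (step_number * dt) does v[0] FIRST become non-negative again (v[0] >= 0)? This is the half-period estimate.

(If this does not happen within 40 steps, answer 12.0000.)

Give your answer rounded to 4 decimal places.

Answer: 1.8000

Derivation:
Step 0: x=[2.8000] v=[0.0000]
Step 1: x=[2.5410] v=[-0.8633]
Step 2: x=[2.1188] v=[-1.4072]
Step 3: x=[1.6897] v=[-1.4304]
Step 4: x=[1.4124] v=[-0.9244]
Step 5: x=[1.3895] v=[-0.0764]
Step 6: x=[1.6295] v=[0.7999]
First v>=0 after going negative at step 6, time=1.8000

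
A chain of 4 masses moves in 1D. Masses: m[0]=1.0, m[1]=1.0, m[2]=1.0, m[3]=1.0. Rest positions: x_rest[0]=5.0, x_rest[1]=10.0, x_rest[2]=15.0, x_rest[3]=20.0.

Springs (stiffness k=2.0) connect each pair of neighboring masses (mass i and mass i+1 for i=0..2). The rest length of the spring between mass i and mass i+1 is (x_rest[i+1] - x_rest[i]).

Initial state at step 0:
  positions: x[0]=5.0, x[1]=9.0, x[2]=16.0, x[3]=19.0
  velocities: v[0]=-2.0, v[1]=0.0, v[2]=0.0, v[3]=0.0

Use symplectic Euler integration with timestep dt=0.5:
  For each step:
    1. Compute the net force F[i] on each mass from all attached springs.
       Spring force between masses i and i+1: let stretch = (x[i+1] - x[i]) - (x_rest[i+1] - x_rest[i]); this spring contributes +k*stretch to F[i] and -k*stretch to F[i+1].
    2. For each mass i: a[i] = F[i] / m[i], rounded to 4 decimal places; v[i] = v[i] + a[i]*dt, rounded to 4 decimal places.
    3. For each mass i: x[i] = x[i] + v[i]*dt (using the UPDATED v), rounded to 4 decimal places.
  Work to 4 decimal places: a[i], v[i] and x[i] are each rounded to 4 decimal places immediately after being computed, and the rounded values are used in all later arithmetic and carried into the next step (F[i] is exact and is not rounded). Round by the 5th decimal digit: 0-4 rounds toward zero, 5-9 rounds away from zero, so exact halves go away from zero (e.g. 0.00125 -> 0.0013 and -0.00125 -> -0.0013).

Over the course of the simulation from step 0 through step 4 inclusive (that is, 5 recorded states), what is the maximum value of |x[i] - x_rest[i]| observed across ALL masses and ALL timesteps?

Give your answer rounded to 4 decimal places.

Answer: 3.2500

Derivation:
Step 0: x=[5.0000 9.0000 16.0000 19.0000] v=[-2.0000 0.0000 0.0000 0.0000]
Step 1: x=[3.5000 10.5000 14.0000 20.0000] v=[-3.0000 3.0000 -4.0000 2.0000]
Step 2: x=[3.0000 10.2500 13.2500 20.5000] v=[-1.0000 -0.5000 -1.5000 1.0000]
Step 3: x=[3.6250 7.8750 14.6250 19.8750] v=[1.2500 -4.7500 2.7500 -1.2500]
Step 4: x=[3.8750 6.7500 15.2500 19.1250] v=[0.5000 -2.2500 1.2500 -1.5000]
Max displacement = 3.2500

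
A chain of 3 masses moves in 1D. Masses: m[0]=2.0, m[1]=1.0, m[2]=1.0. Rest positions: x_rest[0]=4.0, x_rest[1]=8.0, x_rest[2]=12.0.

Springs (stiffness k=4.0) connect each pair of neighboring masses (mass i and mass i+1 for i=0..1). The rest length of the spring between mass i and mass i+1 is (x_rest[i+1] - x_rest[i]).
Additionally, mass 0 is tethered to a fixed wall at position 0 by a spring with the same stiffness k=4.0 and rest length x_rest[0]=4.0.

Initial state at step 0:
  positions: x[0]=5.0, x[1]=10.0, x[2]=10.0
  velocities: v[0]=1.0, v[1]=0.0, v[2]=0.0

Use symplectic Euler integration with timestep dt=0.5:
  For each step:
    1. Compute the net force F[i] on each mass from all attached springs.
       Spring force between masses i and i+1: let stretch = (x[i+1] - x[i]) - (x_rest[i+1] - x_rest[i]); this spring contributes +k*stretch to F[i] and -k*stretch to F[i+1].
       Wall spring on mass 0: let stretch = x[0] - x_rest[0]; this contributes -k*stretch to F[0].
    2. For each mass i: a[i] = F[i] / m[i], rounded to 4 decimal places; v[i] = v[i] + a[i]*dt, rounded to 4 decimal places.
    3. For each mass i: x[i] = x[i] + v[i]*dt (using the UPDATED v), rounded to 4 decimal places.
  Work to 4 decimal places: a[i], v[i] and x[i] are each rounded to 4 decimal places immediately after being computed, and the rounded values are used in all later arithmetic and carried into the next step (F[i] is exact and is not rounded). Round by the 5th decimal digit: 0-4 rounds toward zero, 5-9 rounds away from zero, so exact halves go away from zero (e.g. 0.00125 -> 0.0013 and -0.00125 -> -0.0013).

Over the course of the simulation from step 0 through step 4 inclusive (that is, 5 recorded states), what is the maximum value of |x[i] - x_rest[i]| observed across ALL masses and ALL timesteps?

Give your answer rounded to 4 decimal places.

Answer: 3.0000

Derivation:
Step 0: x=[5.0000 10.0000 10.0000] v=[1.0000 0.0000 0.0000]
Step 1: x=[5.5000 5.0000 14.0000] v=[1.0000 -10.0000 8.0000]
Step 2: x=[3.0000 9.5000 13.0000] v=[-5.0000 9.0000 -2.0000]
Step 3: x=[2.2500 11.0000 12.5000] v=[-1.5000 3.0000 -1.0000]
Step 4: x=[4.7500 5.2500 14.5000] v=[5.0000 -11.5000 4.0000]
Max displacement = 3.0000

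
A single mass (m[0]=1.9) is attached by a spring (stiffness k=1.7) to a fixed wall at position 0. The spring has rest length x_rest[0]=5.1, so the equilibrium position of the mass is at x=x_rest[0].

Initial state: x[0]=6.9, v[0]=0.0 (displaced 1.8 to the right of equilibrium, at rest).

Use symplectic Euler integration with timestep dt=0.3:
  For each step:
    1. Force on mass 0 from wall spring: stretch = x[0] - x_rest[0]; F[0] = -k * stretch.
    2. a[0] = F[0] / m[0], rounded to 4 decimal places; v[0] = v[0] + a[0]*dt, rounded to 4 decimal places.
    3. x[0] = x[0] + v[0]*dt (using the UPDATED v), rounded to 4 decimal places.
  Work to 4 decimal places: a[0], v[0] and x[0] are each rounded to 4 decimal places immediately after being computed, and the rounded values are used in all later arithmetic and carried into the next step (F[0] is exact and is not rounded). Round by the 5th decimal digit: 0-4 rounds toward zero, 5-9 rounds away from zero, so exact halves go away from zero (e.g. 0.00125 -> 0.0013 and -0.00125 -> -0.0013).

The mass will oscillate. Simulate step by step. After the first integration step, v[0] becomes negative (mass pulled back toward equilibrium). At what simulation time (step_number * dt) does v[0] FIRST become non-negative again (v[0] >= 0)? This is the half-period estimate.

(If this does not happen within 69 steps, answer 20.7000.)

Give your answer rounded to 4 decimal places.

Answer: 3.6000

Derivation:
Step 0: x=[6.9000] v=[0.0000]
Step 1: x=[6.7550] v=[-0.4832]
Step 2: x=[6.4768] v=[-0.9274]
Step 3: x=[6.0877] v=[-1.2970]
Step 4: x=[5.6191] v=[-1.5621]
Step 5: x=[5.1087] v=[-1.7015]
Step 6: x=[4.5976] v=[-1.7038]
Step 7: x=[4.1269] v=[-1.5690]
Step 8: x=[3.7346] v=[-1.3078]
Step 9: x=[3.4522] v=[-0.9413]
Step 10: x=[3.3025] v=[-0.4990]
Step 11: x=[3.2976] v=[-0.0165]
Step 12: x=[3.4378] v=[0.4673]
First v>=0 after going negative at step 12, time=3.6000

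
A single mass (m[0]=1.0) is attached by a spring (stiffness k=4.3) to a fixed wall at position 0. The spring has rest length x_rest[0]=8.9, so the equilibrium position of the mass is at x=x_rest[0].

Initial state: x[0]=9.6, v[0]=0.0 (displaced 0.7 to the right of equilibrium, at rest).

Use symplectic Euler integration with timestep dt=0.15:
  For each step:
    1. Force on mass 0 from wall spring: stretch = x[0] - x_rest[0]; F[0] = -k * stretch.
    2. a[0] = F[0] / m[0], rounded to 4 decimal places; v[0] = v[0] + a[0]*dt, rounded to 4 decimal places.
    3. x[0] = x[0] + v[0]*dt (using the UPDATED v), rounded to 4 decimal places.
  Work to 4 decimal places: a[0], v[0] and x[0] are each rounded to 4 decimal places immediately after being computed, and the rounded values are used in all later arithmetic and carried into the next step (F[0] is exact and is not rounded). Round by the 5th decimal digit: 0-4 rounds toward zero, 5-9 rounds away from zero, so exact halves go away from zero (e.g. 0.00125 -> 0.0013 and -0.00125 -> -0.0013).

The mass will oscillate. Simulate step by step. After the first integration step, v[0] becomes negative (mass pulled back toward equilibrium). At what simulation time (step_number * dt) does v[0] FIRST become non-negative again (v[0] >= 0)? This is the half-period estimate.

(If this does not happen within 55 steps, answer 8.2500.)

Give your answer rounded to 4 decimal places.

Step 0: x=[9.6000] v=[0.0000]
Step 1: x=[9.5323] v=[-0.4515]
Step 2: x=[9.4034] v=[-0.8593]
Step 3: x=[9.2258] v=[-1.1840]
Step 4: x=[9.0167] v=[-1.3941]
Step 5: x=[8.7963] v=[-1.4694]
Step 6: x=[8.5859] v=[-1.4025]
Step 7: x=[8.4059] v=[-1.1999]
Step 8: x=[8.2737] v=[-0.8812]
Step 9: x=[8.2021] v=[-0.4772]
Step 10: x=[8.1980] v=[-0.0271]
Step 11: x=[8.2619] v=[0.4257]
First v>=0 after going negative at step 11, time=1.6500

Answer: 1.6500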